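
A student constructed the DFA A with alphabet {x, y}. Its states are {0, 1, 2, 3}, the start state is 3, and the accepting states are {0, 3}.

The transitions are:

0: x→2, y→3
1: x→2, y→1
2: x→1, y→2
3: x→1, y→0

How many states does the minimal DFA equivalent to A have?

All states are reachable from the start state.
Start with accepting vs non-accepting: {0,3} | {1,2}.
The partition is now stable with 2 blocks: {0,3} | {1,2}.

2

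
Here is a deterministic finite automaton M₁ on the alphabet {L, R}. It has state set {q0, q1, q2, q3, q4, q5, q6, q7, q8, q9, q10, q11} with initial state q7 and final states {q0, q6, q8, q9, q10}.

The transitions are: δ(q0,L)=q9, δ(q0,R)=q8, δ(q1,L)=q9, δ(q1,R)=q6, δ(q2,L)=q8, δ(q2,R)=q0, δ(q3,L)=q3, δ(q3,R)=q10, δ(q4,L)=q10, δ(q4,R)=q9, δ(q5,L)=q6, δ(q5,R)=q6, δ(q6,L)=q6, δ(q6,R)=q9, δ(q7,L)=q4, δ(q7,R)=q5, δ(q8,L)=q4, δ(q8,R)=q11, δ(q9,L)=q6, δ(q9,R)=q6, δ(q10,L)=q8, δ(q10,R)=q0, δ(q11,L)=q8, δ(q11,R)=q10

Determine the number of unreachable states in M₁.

3

Starting at q7 and following transitions, the reachable set is {q0, q4, q5, q6, q7, q8, q9, q10, q11}. That leaves q1, q2, q3 unreachable — 3 in total.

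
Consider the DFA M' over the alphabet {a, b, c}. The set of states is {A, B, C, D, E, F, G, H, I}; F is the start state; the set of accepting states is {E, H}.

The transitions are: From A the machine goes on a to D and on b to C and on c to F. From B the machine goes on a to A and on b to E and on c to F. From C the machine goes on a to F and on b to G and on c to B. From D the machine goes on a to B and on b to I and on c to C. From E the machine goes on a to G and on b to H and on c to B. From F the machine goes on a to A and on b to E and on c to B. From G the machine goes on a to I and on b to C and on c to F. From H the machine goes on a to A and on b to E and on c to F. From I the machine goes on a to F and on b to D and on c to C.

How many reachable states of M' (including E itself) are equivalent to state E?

2

Start with accepting vs non-accepting: {E,H} | {A,B,C,D,F,G,I}.
Split {A,B,C,D,F,G,I} by δ(·,b) → {A,C,D,G,I} and {B,F}.
Split {A,C,D,G,I} by δ(·,a) → {C,D,I} and {A,G}.
On input b, block {C,D,I} splits into {D,I} and {C}.
The partition is now stable with 5 blocks: {E,H} | {D,I} | {B,F} | {A,G} | {C}.
The equivalence class containing E is {E,H}, of size 2.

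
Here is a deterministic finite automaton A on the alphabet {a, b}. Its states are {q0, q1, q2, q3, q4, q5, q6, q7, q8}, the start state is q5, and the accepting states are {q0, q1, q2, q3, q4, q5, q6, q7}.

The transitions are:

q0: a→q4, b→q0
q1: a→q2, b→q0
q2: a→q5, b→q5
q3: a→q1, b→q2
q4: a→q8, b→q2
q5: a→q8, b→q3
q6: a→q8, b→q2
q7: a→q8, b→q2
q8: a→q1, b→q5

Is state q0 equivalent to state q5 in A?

No

Reachable states from the start: {q0,q1,q2,q3,q4,q5,q8}. Unreachable: {q6,q7} — drop them.
Initial partition by acceptance: {q0,q1,q2,q3,q4,q5} | {q8}.
Split {q0,q1,q2,q3,q4,q5} by δ(·,a) → {q0,q1,q2,q3} and {q4,q5}.
Refine {q0,q1,q2,q3} on symbol a: members go to different blocks, giving {q0,q2} and {q1,q3}.
Split {q0,q2} by δ(·,b) → {q0} and {q2}.
On input b, block {q4,q5} splits into {q4} and {q5}.
Split {q1,q3} by δ(·,a) → {q1} and {q3}.
Stable partition: {q0} | {q8} | {q4} | {q1} | {q2} | {q5} | {q3} — 7 equivalence classes.
q0 and q5 end up in different blocks, so they are distinguishable. For instance, the string 'a' is accepted from only q0.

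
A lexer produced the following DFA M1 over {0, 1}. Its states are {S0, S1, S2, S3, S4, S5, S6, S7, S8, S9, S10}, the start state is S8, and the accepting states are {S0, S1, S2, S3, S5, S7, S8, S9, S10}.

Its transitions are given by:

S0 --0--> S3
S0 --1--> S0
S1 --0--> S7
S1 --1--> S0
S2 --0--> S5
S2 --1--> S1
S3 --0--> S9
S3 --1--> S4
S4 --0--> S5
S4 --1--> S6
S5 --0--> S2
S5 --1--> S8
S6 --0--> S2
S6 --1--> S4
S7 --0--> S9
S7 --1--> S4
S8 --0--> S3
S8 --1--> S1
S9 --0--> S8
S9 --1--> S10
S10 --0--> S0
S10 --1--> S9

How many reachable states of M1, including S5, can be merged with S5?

2

Every state is reachable, so we keep all 11.
Initial partition by acceptance: {S0,S1,S2,S3,S5,S7,S8,S9,S10} | {S4,S6}.
On input 1, block {S0,S1,S2,S3,S5,S7,S8,S9,S10} splits into {S0,S1,S2,S5,S8,S9,S10} and {S3,S7}.
On input 0, block {S0,S1,S2,S5,S8,S9,S10} splits into {S2,S5,S9,S10} and {S0,S1,S8}.
Split {S2,S5,S9,S10} by δ(·,0) → {S2,S5} and {S9,S10}.
The partition is now stable with 5 blocks: {S2,S5} | {S4,S6} | {S3,S7} | {S0,S1,S8} | {S9,S10}.
State S5 belongs to the block {S2,S5}, which has 2 states.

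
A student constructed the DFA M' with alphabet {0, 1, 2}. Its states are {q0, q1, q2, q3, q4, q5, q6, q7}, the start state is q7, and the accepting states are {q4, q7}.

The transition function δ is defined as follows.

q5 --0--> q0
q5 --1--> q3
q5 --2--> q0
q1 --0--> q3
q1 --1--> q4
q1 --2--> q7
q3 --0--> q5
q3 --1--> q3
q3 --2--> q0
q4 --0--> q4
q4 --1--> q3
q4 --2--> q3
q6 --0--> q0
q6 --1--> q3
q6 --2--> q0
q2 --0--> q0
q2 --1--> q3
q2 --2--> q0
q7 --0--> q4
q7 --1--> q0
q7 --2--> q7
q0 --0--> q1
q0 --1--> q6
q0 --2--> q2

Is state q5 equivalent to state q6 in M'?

Yes

All states are reachable from the start state.
Start with accepting vs non-accepting: {q4,q7} | {q0,q1,q2,q3,q5,q6}.
On input 2, block {q4,q7} splits into {q4} and {q7}.
Split {q0,q1,q2,q3,q5,q6} by δ(·,1) → {q0,q2,q3,q5,q6} and {q1}.
Split {q0,q2,q3,q5,q6} by δ(·,0) → {q2,q3,q5,q6} and {q0}.
Split {q2,q3,q5,q6} by δ(·,0) → {q2,q5,q6} and {q3}.
The partition is now stable with 6 blocks: {q4} | {q2,q5,q6} | {q7} | {q1} | {q0} | {q3}.
q5 and q6 lie in the same block of the stable partition, so they are equivalent — no string distinguishes them.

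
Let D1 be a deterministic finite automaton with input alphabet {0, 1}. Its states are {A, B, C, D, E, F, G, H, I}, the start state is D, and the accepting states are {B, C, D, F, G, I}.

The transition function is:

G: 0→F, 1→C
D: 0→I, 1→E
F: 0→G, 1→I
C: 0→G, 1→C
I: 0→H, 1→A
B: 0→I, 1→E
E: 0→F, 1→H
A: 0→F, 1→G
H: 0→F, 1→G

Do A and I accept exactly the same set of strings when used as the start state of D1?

States {B} cannot be reached from the start state, so discard them.
P0 = {C,D,F,G,I} | {A,E,H}.
Refine {C,D,F,G,I} on symbol 0: members go to different blocks, giving {C,D,F,G} and {I}.
Refine {C,D,F,G} on symbol 0: members go to different blocks, giving {C,F,G} and {D}.
Split {C,F,G} by δ(·,1) → {C,G} and {F}.
Split {C,G} by δ(·,0) → {C} and {G}.
Split {A,E,H} by δ(·,1) → {A,H} and {E}.
The partition is now stable with 7 blocks: {C} | {A,H} | {I} | {D} | {F} | {G} | {E}.
A and I end up in different blocks, so they are distinguishable. For instance, the string 'ε' is accepted from only I.

No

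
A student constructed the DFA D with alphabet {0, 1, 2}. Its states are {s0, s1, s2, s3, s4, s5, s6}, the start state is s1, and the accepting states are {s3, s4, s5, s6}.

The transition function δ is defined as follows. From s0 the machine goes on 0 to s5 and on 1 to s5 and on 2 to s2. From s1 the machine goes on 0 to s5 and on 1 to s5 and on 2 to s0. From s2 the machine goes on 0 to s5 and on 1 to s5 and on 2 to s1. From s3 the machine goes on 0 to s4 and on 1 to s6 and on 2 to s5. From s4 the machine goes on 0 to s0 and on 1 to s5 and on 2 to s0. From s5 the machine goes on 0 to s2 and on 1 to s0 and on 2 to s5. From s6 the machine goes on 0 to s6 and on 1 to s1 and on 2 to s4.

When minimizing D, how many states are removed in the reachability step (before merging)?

3

BFS from s1 reaches {s0, s1, s2, s5}; the 3 state(s) s3, s4, s6 are never visited.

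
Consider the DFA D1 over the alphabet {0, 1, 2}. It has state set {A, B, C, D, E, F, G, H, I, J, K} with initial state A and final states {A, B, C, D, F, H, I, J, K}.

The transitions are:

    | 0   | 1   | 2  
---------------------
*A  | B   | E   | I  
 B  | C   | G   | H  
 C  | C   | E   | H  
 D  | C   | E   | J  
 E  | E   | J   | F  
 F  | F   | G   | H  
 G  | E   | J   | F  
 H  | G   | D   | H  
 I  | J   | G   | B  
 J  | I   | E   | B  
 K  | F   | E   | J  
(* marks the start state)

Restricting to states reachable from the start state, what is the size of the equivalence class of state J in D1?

First remove the unreachable states {K}; 10 states remain.
Initial partition by acceptance: {A,B,C,D,F,H,I,J} | {E,G}.
Refine {A,B,C,D,F,H,I,J} on symbol 0: members go to different blocks, giving {A,B,C,D,F,I,J} and {H}.
Refine {A,B,C,D,F,I,J} on symbol 2: members go to different blocks, giving {A,D,I,J} and {B,C,F}.
Split {A,D,I,J} by δ(·,0) → {A,D} and {I,J}.
No further refinement is possible. Final partition (5 blocks): {A,D} | {E,G} | {H} | {B,C,F} | {I,J}.
The equivalence class containing J is {I,J}, of size 2.

2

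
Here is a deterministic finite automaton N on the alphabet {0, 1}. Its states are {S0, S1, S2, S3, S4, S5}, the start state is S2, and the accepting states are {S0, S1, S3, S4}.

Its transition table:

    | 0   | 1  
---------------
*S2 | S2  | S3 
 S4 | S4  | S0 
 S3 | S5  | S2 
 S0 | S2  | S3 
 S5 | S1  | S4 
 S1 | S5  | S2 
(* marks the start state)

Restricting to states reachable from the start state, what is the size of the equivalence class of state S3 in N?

All states are reachable from the start state.
P0 = {S0,S1,S3,S4} | {S2,S5}.
On input 0, block {S0,S1,S3,S4} splits into {S0,S1,S3} and {S4}.
Split {S0,S1,S3} by δ(·,1) → {S1,S3} and {S0}.
On input 0, block {S2,S5} splits into {S2} and {S5}.
No further refinement is possible. Final partition (5 blocks): {S1,S3} | {S2} | {S4} | {S0} | {S5}.
The equivalence class containing S3 is {S1,S3}, of size 2.

2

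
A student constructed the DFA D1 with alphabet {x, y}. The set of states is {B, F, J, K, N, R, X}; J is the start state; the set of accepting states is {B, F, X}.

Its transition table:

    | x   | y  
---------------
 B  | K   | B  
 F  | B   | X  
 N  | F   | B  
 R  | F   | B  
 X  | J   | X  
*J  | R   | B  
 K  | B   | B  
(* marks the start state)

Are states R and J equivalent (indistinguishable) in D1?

No

First remove the unreachable states {N}; 6 states remain.
Initial partition by acceptance: {B,F,X} | {J,K,R}.
On input x, block {B,F,X} splits into {B,X} and {F}.
On input x, block {J,K,R} splits into {R} and {K} and {J}.
On input x, block {B,X} splits into {B} and {X}.
Stable partition: {B} | {R} | {F} | {K} | {J} | {X} — 6 equivalence classes.
R and J end up in different blocks, so they are distinguishable. For instance, the string 'x' is accepted from only R.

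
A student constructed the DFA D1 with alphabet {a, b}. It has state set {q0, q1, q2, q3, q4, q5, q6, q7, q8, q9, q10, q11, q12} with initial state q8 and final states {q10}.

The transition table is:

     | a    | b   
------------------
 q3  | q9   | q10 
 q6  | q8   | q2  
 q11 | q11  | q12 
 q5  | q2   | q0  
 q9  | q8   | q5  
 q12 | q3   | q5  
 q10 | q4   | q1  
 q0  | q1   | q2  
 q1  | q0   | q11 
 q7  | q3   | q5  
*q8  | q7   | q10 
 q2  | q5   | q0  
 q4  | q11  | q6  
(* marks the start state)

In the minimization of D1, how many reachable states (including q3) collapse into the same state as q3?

P0 = {q10} | {q0,q1,q2,q3,q4,q5,q6,q7,q8,q9,q11,q12}.
On input b, block {q0,q1,q2,q3,q4,q5,q6,q7,q8,q9,q11,q12} splits into {q0,q1,q2,q4,q5,q6,q7,q9,q11,q12} and {q3,q8}.
Split {q0,q1,q2,q4,q5,q6,q7,q9,q11,q12} by δ(·,a) → {q0,q1,q2,q4,q5,q11} and {q6,q7,q9,q12}.
Split {q0,q1,q2,q4,q5,q11} by δ(·,b) → {q0,q1,q2,q5} and {q4,q11}.
Refine {q0,q1,q2,q5} on symbol b: members go to different blocks, giving {q0,q2,q5} and {q1}.
On input a, block {q0,q2,q5} splits into {q2,q5} and {q0}.
Stable partition: {q10} | {q2,q5} | {q3,q8} | {q6,q7,q9,q12} | {q4,q11} | {q1} | {q0} — 7 equivalence classes.
State q3 belongs to the block {q3,q8}, which has 2 states.

2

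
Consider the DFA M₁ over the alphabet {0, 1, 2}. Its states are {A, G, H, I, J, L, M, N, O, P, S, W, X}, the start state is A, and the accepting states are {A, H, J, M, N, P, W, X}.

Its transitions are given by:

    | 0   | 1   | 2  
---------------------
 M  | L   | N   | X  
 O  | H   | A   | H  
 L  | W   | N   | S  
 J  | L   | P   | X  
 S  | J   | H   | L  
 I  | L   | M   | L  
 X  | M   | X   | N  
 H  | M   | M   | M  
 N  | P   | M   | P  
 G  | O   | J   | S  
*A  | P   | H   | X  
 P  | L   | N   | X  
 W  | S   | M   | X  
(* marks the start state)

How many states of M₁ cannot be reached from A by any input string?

Starting at A and following transitions, the reachable set is {A, H, J, L, M, N, P, S, W, X}. That leaves G, I, O unreachable — 3 in total.

3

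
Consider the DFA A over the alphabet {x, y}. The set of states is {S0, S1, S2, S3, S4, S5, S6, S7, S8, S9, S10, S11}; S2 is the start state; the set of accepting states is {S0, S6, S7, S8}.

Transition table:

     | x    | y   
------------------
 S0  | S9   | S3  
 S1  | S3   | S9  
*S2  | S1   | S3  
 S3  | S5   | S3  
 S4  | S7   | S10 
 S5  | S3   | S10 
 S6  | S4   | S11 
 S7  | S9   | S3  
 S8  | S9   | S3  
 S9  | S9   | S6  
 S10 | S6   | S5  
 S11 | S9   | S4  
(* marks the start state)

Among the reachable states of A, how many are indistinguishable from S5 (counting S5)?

First remove the unreachable states {S0,S8}; 10 states remain.
P0 = {S6,S7} | {S1,S2,S3,S4,S5,S9,S10,S11}.
Split {S1,S2,S3,S4,S5,S9,S10,S11} by δ(·,x) → {S1,S2,S3,S5,S9,S11} and {S4,S10}.
Split {S6,S7} by δ(·,x) → {S6} and {S7}.
Refine {S1,S2,S3,S5,S9,S11} on symbol y: members go to different blocks, giving {S1,S2,S3} and {S5,S11} and {S9}.
Refine {S1,S2,S3} on symbol x: members go to different blocks, giving {S1,S2} and {S3}.
Split {S1,S2} by δ(·,x) → {S1} and {S2}.
Split {S4,S10} by δ(·,x) → {S4} and {S10}.
On input x, block {S5,S11} splits into {S5} and {S11}.
No further refinement is possible. Final partition (10 blocks): {S6} | {S1} | {S4} | {S7} | {S5} | {S9} | {S3} | {S2} | {S10} | {S11}.
State S5 belongs to the block {S5}, which has 1 states.

1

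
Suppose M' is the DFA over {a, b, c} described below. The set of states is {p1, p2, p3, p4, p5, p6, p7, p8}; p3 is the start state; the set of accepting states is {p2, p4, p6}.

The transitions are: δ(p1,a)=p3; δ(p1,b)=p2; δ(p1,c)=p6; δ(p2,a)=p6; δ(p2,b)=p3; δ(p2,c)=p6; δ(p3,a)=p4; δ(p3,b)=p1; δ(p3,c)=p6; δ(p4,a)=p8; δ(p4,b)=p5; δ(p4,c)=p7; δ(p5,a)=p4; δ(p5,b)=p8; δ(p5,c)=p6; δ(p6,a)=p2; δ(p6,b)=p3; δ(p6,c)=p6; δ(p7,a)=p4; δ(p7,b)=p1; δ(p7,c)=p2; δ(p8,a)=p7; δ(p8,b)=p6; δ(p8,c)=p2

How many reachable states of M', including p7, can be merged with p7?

Initial partition by acceptance: {p2,p4,p6} | {p1,p3,p5,p7,p8}.
Refine {p2,p4,p6} on symbol a: members go to different blocks, giving {p2,p6} and {p4}.
Split {p1,p3,p5,p7,p8} by δ(·,a) → {p3,p5,p7} and {p1,p8}.
Stable partition: {p2,p6} | {p3,p5,p7} | {p4} | {p1,p8} — 4 equivalence classes.
The equivalence class containing p7 is {p3,p5,p7}, of size 3.

3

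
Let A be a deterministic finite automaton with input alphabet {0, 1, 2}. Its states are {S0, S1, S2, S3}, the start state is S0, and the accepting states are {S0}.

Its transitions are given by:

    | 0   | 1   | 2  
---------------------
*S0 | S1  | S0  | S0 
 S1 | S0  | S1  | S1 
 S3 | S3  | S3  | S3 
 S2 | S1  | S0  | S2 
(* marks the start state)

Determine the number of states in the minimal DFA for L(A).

2

States {S2,S3} cannot be reached from the start state, so discard them.
Start with accepting vs non-accepting: {S0} | {S1}.
No further refinement is possible. Final partition (2 blocks): {S0} | {S1}.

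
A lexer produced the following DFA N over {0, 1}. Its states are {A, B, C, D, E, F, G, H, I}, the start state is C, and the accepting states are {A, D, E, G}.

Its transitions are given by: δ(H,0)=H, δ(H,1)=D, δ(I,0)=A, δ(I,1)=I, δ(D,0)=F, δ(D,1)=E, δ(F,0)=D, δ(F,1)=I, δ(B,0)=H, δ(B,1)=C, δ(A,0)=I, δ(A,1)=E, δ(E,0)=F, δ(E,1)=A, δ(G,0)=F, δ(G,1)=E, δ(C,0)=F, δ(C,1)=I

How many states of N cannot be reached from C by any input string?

No path from C leads to B, G, H; the other 6 states are all reachable.

3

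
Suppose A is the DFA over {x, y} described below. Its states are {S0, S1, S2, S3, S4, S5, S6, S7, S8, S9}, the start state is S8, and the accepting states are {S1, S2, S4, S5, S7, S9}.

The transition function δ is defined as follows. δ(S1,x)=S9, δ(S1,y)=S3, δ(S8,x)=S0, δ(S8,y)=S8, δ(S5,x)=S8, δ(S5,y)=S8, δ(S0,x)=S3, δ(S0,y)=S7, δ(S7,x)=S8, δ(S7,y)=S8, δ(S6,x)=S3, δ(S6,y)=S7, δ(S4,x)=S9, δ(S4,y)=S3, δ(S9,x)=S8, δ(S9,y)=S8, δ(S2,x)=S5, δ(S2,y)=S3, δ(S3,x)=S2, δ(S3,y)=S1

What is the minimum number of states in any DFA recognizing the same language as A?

Reachable states from the start: {S0,S1,S2,S3,S5,S7,S8,S9}. Unreachable: {S4,S6} — drop them.
Initial partition by acceptance: {S1,S2,S5,S7,S9} | {S0,S3,S8}.
Split {S1,S2,S5,S7,S9} by δ(·,x) → {S5,S7,S9} and {S1,S2}.
Refine {S0,S3,S8} on symbol x: members go to different blocks, giving {S0,S8} and {S3}.
Refine {S0,S8} on symbol x: members go to different blocks, giving {S0} and {S8}.
The partition is now stable with 5 blocks: {S5,S7,S9} | {S0} | {S1,S2} | {S3} | {S8}.

5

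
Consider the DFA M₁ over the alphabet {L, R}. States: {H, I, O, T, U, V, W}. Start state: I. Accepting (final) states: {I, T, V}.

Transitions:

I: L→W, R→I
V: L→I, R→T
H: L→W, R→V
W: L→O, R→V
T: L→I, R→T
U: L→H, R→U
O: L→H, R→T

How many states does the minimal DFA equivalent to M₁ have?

First remove the unreachable states {U}; 6 states remain.
Initial partition by acceptance: {I,T,V} | {H,O,W}.
Split {I,T,V} by δ(·,L) → {T,V} and {I}.
Stable partition: {T,V} | {H,O,W} | {I} — 3 equivalence classes.

3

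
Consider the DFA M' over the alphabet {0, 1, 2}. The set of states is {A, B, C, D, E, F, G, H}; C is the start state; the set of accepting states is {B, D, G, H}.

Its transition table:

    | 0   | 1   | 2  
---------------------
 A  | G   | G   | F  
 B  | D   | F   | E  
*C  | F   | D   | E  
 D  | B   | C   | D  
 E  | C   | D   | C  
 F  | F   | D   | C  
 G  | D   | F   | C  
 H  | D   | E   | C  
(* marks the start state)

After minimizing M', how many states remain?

3

First remove the unreachable states {A,G,H}; 5 states remain.
Initial partition by acceptance: {B,D} | {C,E,F}.
Split {B,D} by δ(·,2) → {B} and {D}.
No further refinement is possible. Final partition (3 blocks): {B} | {C,E,F} | {D}.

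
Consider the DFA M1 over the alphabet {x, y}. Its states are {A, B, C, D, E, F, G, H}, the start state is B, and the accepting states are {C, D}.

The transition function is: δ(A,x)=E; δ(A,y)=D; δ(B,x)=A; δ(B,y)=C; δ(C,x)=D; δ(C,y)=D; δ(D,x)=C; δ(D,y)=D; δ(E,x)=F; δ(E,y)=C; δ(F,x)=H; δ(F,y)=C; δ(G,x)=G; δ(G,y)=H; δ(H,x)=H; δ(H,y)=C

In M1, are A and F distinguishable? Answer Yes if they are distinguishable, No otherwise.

No

First remove the unreachable states {G}; 7 states remain.
P0 = {C,D} | {A,B,E,F,H}.
Stable partition: {C,D} | {A,B,E,F,H} — 2 equivalence classes.
A and F lie in the same block of the stable partition, so they are equivalent — no string distinguishes them.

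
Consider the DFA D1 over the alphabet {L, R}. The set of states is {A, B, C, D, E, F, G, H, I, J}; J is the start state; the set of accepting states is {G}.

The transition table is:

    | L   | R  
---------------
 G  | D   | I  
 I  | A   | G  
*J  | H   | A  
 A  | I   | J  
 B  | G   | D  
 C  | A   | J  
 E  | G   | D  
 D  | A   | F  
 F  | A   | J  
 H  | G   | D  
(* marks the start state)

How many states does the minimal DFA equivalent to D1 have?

7

First remove the unreachable states {B,C,E}; 7 states remain.
Start with accepting vs non-accepting: {G} | {A,D,F,H,I,J}.
Split {A,D,F,H,I,J} by δ(·,L) → {A,D,F,I,J} and {H}.
Refine {A,D,F,I,J} on symbol L: members go to different blocks, giving {A,D,F,I} and {J}.
On input R, block {A,D,F,I} splits into {A,F} and {D} and {I}.
Refine {A,F} on symbol L: members go to different blocks, giving {A} and {F}.
The partition is now stable with 7 blocks: {G} | {A} | {H} | {J} | {D} | {I} | {F}.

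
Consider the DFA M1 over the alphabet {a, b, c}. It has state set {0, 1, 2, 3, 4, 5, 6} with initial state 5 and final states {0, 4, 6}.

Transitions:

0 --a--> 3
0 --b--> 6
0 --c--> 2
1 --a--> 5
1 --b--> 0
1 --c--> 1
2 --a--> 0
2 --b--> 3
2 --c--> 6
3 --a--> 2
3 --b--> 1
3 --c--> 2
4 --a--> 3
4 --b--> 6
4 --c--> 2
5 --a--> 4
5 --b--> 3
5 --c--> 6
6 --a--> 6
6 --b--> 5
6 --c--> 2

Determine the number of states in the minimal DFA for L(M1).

5

All states are reachable from the start state.
Start with accepting vs non-accepting: {0,4,6} | {1,2,3,5}.
Split {0,4,6} by δ(·,a) → {0,4} and {6}.
On input a, block {1,2,3,5} splits into {1,3} and {2,5}.
On input b, block {1,3} splits into {1} and {3}.
The partition is now stable with 5 blocks: {0,4} | {1} | {6} | {2,5} | {3}.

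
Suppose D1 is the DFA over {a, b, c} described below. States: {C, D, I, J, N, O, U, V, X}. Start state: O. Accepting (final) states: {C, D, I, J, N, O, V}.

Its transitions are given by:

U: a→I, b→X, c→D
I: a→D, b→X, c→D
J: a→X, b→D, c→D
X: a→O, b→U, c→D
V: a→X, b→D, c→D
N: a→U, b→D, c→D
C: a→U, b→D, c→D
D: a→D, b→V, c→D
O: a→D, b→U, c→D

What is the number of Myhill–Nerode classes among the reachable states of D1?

States {C,J,N} cannot be reached from the start state, so discard them.
P0 = {D,I,O,V} | {U,X}.
Refine {D,I,O,V} on symbol a: members go to different blocks, giving {D,I,O} and {V}.
On input b, block {D,I,O} splits into {I,O} and {D}.
No further refinement is possible. Final partition (4 blocks): {I,O} | {U,X} | {V} | {D}.

4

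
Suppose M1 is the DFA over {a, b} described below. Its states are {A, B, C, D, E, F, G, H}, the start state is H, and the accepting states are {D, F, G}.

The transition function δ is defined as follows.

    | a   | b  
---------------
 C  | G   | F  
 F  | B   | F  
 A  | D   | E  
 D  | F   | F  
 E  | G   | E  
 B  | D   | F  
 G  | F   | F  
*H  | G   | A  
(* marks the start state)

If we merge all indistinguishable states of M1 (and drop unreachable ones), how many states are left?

4

Reachable states from the start: {A,B,D,E,F,G,H}. Unreachable: {C} — drop them.
Initial partition by acceptance: {D,F,G} | {A,B,E,H}.
On input a, block {D,F,G} splits into {D,G} and {F}.
Split {A,B,E,H} by δ(·,b) → {A,E,H} and {B}.
No further refinement is possible. Final partition (4 blocks): {D,G} | {A,E,H} | {F} | {B}.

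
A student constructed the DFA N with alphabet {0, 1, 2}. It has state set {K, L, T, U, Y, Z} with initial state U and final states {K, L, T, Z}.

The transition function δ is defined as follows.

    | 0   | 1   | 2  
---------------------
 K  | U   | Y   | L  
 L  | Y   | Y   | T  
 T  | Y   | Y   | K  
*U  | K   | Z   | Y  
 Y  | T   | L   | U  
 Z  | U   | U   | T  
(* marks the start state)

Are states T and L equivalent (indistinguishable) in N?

Every state is reachable, so we keep all 6.
P0 = {K,L,T,Z} | {U,Y}.
The partition is now stable with 2 blocks: {K,L,T,Z} | {U,Y}.
T and L lie in the same block of the stable partition, so they are equivalent — no string distinguishes them.

Yes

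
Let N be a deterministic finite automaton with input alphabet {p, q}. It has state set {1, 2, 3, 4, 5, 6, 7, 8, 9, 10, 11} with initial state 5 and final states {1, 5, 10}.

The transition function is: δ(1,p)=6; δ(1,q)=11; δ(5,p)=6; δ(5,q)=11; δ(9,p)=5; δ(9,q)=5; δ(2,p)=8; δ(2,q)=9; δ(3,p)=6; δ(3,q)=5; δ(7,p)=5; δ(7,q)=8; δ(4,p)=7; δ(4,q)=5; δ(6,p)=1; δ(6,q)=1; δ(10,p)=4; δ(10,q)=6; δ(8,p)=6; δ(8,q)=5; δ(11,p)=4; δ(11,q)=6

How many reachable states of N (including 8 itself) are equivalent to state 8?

First remove the unreachable states {2,3,9,10}; 7 states remain.
Initial partition by acceptance: {1,5} | {4,6,7,8,11}.
Refine {4,6,7,8,11} on symbol p: members go to different blocks, giving {4,8,11} and {6,7}.
Refine {4,8,11} on symbol p: members go to different blocks, giving {4,8} and {11}.
Refine {6,7} on symbol q: members go to different blocks, giving {6} and {7}.
Refine {4,8} on symbol p: members go to different blocks, giving {4} and {8}.
Stable partition: {1,5} | {4} | {6} | {11} | {7} | {8} — 6 equivalence classes.
State 8 belongs to the block {8}, which has 1 states.

1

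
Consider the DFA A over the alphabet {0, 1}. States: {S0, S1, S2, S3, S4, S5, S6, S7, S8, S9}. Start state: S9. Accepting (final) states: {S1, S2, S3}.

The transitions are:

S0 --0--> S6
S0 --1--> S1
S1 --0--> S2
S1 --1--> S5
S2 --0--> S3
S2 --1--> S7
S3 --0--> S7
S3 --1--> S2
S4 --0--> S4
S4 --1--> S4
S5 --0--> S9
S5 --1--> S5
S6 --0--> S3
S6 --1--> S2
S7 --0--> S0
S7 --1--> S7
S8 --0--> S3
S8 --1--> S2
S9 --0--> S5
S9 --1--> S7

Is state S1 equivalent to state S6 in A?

States {S4,S8} cannot be reached from the start state, so discard them.
Start with accepting vs non-accepting: {S1,S2,S3} | {S0,S5,S6,S7,S9}.
Refine {S1,S2,S3} on symbol 0: members go to different blocks, giving {S1,S2} and {S3}.
On input 0, block {S1,S2} splits into {S1} and {S2}.
On input 0, block {S0,S5,S6,S7,S9} splits into {S0,S5,S7,S9} and {S6}.
On input 0, block {S0,S5,S7,S9} splits into {S5,S7,S9} and {S0}.
Split {S5,S7,S9} by δ(·,0) → {S5,S9} and {S7}.
Refine {S5,S9} on symbol 1: members go to different blocks, giving {S5} and {S9}.
The partition is now stable with 8 blocks: {S1} | {S5} | {S3} | {S2} | {S6} | {S0} | {S7} | {S9}.
S1 and S6 end up in different blocks, so they are distinguishable. For instance, the string 'ε' is accepted from only S1.

No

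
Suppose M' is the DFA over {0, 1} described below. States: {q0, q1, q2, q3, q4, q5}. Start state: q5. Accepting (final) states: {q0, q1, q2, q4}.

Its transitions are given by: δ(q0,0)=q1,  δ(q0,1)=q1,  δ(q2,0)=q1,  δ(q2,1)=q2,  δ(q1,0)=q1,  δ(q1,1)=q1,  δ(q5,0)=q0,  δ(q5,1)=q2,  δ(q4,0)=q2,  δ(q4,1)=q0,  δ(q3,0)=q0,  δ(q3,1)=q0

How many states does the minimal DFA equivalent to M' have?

2

Reachable states from the start: {q0,q1,q2,q5}. Unreachable: {q3,q4} — drop them.
Start with accepting vs non-accepting: {q0,q1,q2} | {q5}.
Stable partition: {q0,q1,q2} | {q5} — 2 equivalence classes.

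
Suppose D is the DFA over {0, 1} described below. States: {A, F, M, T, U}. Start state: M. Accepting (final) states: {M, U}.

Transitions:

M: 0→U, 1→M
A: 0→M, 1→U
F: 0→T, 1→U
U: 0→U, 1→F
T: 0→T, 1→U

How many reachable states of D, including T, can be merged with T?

2

Reachable states from the start: {F,M,T,U}. Unreachable: {A} — drop them.
Start with accepting vs non-accepting: {M,U} | {F,T}.
Split {M,U} by δ(·,1) → {M} and {U}.
No further refinement is possible. Final partition (3 blocks): {M} | {F,T} | {U}.
State T belongs to the block {F,T}, which has 2 states.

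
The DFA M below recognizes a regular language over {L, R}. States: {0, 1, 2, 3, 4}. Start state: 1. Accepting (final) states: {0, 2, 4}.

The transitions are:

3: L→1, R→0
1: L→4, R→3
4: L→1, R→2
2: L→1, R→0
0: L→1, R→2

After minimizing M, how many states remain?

3

Start with accepting vs non-accepting: {0,2,4} | {1,3}.
On input L, block {1,3} splits into {1} and {3}.
The partition is now stable with 3 blocks: {0,2,4} | {1} | {3}.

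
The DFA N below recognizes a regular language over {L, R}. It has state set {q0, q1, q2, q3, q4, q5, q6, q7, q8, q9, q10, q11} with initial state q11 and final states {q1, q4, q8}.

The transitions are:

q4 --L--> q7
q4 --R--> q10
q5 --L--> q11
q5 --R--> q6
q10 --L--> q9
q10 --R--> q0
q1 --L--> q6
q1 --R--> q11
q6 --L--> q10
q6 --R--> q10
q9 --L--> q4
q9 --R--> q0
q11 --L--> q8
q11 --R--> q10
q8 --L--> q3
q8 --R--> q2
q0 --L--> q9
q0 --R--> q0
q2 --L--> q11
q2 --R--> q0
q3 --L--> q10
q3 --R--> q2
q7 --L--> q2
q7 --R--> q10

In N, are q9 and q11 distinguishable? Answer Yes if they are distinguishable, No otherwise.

Reachable states from the start: {q0,q2,q3,q4,q7,q8,q9,q10,q11}. Unreachable: {q1,q5,q6} — drop them.
Start with accepting vs non-accepting: {q4,q8} | {q0,q2,q3,q7,q9,q10,q11}.
On input L, block {q0,q2,q3,q7,q9,q10,q11} splits into {q0,q2,q3,q7,q10} and {q9,q11}.
Split {q0,q2,q3,q7,q10} by δ(·,L) → {q0,q2,q10} and {q3,q7}.
No further refinement is possible. Final partition (4 blocks): {q4,q8} | {q0,q2,q10} | {q9,q11} | {q3,q7}.
q9 and q11 lie in the same block of the stable partition, so they are equivalent — no string distinguishes them.

No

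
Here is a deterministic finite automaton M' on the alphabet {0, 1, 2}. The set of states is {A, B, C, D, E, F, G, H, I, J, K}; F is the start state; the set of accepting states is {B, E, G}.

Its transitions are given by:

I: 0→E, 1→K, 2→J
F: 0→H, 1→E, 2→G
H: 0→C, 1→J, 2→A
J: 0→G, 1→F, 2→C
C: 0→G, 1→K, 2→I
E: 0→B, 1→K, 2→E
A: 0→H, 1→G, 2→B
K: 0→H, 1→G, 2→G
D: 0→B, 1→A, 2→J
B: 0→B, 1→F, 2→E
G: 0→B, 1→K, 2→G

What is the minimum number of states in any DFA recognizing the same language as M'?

First remove the unreachable states {D}; 10 states remain.
Start with accepting vs non-accepting: {B,E,G} | {A,C,F,H,I,J,K}.
On input 0, block {A,C,F,H,I,J,K} splits into {A,F,H,K} and {C,I,J}.
Split {A,F,H,K} by δ(·,0) → {A,F,K} and {H}.
No further refinement is possible. Final partition (4 blocks): {B,E,G} | {A,F,K} | {C,I,J} | {H}.

4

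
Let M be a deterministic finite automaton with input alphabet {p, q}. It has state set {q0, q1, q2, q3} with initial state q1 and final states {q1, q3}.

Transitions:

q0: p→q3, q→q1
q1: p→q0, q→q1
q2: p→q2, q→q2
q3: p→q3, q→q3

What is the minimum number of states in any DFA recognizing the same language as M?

Reachable states from the start: {q0,q1,q3}. Unreachable: {q2} — drop them.
Start with accepting vs non-accepting: {q1,q3} | {q0}.
Refine {q1,q3} on symbol p: members go to different blocks, giving {q1} and {q3}.
Stable partition: {q1} | {q0} | {q3} — 3 equivalence classes.

3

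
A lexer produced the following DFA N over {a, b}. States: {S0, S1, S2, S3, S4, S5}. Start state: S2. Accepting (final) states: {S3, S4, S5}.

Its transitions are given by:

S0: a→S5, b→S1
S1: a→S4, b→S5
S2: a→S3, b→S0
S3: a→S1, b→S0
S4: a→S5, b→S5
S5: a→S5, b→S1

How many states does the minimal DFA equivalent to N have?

Every state is reachable, so we keep all 6.
P0 = {S3,S4,S5} | {S0,S1,S2}.
On input a, block {S3,S4,S5} splits into {S4,S5} and {S3}.
Refine {S4,S5} on symbol b: members go to different blocks, giving {S4} and {S5}.
On input a, block {S0,S1,S2} splits into {S0} and {S1} and {S2}.
No further refinement is possible. Final partition (6 blocks): {S4} | {S0} | {S3} | {S5} | {S1} | {S2}.

6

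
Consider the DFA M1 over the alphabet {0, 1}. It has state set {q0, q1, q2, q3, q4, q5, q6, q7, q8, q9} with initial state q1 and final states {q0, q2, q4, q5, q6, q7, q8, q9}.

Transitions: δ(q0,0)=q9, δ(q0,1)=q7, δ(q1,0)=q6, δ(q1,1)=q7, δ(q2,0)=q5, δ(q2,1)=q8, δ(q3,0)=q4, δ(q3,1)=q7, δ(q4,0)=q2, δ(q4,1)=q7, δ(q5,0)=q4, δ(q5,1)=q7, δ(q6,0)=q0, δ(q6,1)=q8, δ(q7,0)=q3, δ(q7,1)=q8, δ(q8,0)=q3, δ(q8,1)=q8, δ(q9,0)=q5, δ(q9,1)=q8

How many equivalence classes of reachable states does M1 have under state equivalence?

Every state is reachable, so we keep all 10.
Start with accepting vs non-accepting: {q0,q2,q4,q5,q6,q7,q8,q9} | {q1,q3}.
On input 0, block {q0,q2,q4,q5,q6,q7,q8,q9} splits into {q0,q2,q4,q5,q6,q9} and {q7,q8}.
The partition is now stable with 3 blocks: {q0,q2,q4,q5,q6,q9} | {q1,q3} | {q7,q8}.

3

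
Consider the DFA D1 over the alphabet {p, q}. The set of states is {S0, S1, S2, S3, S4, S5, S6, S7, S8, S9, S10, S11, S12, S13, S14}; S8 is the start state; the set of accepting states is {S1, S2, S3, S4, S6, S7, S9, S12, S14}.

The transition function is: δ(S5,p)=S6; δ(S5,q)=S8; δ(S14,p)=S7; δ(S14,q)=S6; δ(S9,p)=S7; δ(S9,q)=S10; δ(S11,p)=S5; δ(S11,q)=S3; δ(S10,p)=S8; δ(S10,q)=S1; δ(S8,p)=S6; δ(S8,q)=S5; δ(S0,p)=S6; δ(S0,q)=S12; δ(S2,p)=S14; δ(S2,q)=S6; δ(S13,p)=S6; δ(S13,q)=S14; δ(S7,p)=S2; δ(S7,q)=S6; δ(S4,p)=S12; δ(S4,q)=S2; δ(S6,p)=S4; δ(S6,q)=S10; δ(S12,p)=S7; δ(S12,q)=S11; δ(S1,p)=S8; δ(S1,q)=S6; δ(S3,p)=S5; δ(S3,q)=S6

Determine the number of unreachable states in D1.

3

No path from S8 leads to S0, S9, S13; the other 12 states are all reachable.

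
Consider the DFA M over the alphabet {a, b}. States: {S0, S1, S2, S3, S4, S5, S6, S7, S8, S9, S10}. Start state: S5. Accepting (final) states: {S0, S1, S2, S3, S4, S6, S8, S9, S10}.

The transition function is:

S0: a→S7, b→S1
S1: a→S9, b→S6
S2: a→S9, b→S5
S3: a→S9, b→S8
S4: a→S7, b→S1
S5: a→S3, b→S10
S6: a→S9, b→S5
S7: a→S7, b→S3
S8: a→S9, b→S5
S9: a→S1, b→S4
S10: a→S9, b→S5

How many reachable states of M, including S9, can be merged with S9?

States {S0,S2} cannot be reached from the start state, so discard them.
P0 = {S1,S3,S4,S6,S8,S9,S10} | {S5,S7}.
Refine {S1,S3,S4,S6,S8,S9,S10} on symbol a: members go to different blocks, giving {S1,S3,S6,S8,S9,S10} and {S4}.
Refine {S1,S3,S6,S8,S9,S10} on symbol b: members go to different blocks, giving {S6,S8,S10} and {S1,S3} and {S9}.
Refine {S5,S7} on symbol a: members go to different blocks, giving {S5} and {S7}.
No further refinement is possible. Final partition (6 blocks): {S6,S8,S10} | {S5} | {S4} | {S1,S3} | {S9} | {S7}.
State S9 belongs to the block {S9}, which has 1 states.

1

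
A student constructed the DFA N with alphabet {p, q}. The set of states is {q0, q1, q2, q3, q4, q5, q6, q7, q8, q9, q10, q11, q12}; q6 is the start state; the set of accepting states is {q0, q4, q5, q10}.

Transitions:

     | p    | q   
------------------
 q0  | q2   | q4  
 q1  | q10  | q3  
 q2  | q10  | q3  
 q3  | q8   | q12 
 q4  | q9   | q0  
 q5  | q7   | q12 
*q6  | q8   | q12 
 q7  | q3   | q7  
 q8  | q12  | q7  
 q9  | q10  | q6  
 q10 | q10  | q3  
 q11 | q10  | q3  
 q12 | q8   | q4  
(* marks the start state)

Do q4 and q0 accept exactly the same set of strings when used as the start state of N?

Yes

Reachable states from the start: {q0,q2,q3,q4,q6,q7,q8,q9,q10,q12}. Unreachable: {q1,q5,q11} — drop them.
P0 = {q0,q4,q10} | {q2,q3,q6,q7,q8,q9,q12}.
Refine {q0,q4,q10} on symbol p: members go to different blocks, giving {q0,q4} and {q10}.
On input p, block {q2,q3,q6,q7,q8,q9,q12} splits into {q3,q6,q7,q8,q12} and {q2,q9}.
Split {q3,q6,q7,q8,q12} by δ(·,q) → {q3,q6,q7,q8} and {q12}.
Refine {q3,q6,q7,q8} on symbol p: members go to different blocks, giving {q3,q6,q7} and {q8}.
Split {q3,q6,q7} by δ(·,p) → {q3,q6} and {q7}.
No further refinement is possible. Final partition (7 blocks): {q0,q4} | {q3,q6} | {q10} | {q2,q9} | {q12} | {q8} | {q7}.
q4 and q0 lie in the same block of the stable partition, so they are equivalent — no string distinguishes them.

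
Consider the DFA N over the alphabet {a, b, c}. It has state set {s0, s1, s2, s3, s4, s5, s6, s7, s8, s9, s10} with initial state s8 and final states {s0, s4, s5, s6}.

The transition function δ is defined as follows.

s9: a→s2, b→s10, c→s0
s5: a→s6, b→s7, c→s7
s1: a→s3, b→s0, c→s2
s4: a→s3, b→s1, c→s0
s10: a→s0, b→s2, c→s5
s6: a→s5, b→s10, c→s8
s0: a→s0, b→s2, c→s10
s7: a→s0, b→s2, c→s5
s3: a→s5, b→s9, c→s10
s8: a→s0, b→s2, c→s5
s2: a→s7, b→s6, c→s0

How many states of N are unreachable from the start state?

No path from s8 leads to s1, s3, s4, s9; the other 7 states are all reachable.

4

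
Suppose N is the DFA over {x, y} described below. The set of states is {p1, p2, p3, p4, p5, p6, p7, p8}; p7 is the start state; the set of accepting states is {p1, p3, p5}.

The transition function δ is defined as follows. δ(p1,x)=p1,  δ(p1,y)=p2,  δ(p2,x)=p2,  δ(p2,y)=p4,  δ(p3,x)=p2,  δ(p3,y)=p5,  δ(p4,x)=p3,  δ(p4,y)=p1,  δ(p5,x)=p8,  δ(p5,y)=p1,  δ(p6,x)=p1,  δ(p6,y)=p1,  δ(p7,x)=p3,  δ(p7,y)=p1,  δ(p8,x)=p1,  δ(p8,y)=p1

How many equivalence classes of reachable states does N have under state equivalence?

States {p6} cannot be reached from the start state, so discard them.
P0 = {p1,p3,p5} | {p2,p4,p7,p8}.
Refine {p1,p3,p5} on symbol x: members go to different blocks, giving {p3,p5} and {p1}.
Refine {p3,p5} on symbol y: members go to different blocks, giving {p3} and {p5}.
Split {p2,p4,p7,p8} by δ(·,x) → {p4,p7} and {p2} and {p8}.
The partition is now stable with 6 blocks: {p3} | {p4,p7} | {p1} | {p5} | {p2} | {p8}.

6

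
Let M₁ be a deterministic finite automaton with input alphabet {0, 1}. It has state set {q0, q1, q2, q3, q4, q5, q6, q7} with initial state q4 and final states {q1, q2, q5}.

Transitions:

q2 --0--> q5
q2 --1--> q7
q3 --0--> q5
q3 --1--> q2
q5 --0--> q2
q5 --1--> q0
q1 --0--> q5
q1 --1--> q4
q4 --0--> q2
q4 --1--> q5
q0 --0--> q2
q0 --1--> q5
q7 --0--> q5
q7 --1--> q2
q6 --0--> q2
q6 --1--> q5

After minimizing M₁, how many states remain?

2

Reachable states from the start: {q0,q2,q4,q5,q7}. Unreachable: {q1,q3,q6} — drop them.
P0 = {q2,q5} | {q0,q4,q7}.
No further refinement is possible. Final partition (2 blocks): {q2,q5} | {q0,q4,q7}.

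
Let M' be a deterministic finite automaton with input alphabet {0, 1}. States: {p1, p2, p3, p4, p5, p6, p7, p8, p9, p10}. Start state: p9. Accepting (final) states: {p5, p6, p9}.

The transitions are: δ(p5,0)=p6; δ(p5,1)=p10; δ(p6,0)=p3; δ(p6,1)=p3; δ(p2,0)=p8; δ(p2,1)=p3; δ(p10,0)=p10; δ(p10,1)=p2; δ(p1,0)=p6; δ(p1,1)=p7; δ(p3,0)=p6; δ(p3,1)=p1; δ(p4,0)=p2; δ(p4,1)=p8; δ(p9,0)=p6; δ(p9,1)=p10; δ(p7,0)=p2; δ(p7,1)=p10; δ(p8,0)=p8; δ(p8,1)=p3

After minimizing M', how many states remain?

First remove the unreachable states {p4,p5}; 8 states remain.
P0 = {p6,p9} | {p1,p2,p3,p7,p8,p10}.
On input 0, block {p6,p9} splits into {p6} and {p9}.
Refine {p1,p2,p3,p7,p8,p10} on symbol 0: members go to different blocks, giving {p2,p7,p8,p10} and {p1,p3}.
Refine {p2,p7,p8,p10} on symbol 1: members go to different blocks, giving {p2,p8} and {p7,p10}.
Split {p1,p3} by δ(·,1) → {p1} and {p3}.
Split {p7,p10} by δ(·,0) → {p7} and {p10}.
Stable partition: {p6} | {p2,p8} | {p9} | {p1} | {p7} | {p3} | {p10} — 7 equivalence classes.

7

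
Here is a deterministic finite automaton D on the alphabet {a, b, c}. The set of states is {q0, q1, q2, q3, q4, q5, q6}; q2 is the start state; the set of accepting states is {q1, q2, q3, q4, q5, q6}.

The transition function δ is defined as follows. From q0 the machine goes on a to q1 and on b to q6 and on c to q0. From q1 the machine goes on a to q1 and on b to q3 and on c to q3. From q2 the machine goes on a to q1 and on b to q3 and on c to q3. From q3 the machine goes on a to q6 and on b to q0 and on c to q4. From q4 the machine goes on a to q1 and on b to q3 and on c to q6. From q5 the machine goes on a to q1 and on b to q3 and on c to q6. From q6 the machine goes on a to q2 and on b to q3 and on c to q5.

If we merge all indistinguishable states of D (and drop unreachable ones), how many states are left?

4

Every state is reachable, so we keep all 7.
Initial partition by acceptance: {q1,q2,q3,q4,q5,q6} | {q0}.
Split {q1,q2,q3,q4,q5,q6} by δ(·,b) → {q1,q2,q4,q5,q6} and {q3}.
On input c, block {q1,q2,q4,q5,q6} splits into {q4,q5,q6} and {q1,q2}.
No further refinement is possible. Final partition (4 blocks): {q4,q5,q6} | {q0} | {q3} | {q1,q2}.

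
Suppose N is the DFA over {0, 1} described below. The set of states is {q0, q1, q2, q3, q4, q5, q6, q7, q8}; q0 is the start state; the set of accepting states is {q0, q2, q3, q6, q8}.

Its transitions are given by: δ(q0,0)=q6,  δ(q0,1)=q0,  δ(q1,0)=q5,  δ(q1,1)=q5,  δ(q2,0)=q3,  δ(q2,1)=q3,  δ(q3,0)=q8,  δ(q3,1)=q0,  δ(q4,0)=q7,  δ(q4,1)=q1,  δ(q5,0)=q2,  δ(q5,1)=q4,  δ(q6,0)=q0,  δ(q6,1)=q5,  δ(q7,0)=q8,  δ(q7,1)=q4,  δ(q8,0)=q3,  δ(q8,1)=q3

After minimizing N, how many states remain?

7

P0 = {q0,q2,q3,q6,q8} | {q1,q4,q5,q7}.
Refine {q0,q2,q3,q6,q8} on symbol 1: members go to different blocks, giving {q0,q2,q3,q8} and {q6}.
Refine {q0,q2,q3,q8} on symbol 0: members go to different blocks, giving {q2,q3,q8} and {q0}.
Split {q2,q3,q8} by δ(·,1) → {q2,q8} and {q3}.
On input 0, block {q1,q4,q5,q7} splits into {q1,q4} and {q5,q7}.
Refine {q1,q4} on symbol 1: members go to different blocks, giving {q1} and {q4}.
Stable partition: {q2,q8} | {q1} | {q6} | {q0} | {q3} | {q5,q7} | {q4} — 7 equivalence classes.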